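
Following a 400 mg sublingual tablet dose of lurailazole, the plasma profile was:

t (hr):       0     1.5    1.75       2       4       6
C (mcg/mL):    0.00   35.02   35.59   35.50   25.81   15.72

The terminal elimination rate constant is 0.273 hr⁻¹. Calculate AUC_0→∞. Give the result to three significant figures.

AUC = 204 mcg/mL·hr

Trapezoidal AUC_0→6:
  [0→1.5]: (0.00+35.02)/2 × 1.5 = 26.265
  [1.5→1.75]: (35.02+35.59)/2 × 0.25 = 8.82625
  [1.75→2]: (35.59+35.50)/2 × 0.25 = 8.88625
  [2→4]: (35.50+25.81)/2 × 2 = 61.31
  [4→6]: (25.81+15.72)/2 × 2 = 41.53
  Sum = 146.8175 mcg/mL·hr
Extrapolated tail: C_last / k_e = 15.72 / 0.273 = 57.582
AUC_0→∞ = 146.8175 + 57.582 = 204.3995 mcg/mL·hr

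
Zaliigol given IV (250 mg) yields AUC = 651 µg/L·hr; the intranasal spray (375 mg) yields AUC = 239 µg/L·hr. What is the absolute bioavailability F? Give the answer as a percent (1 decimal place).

F = (AUC_ev / D_ev) / (AUC_iv / D_iv)
  = (239/375) / (651/250)
  = 0.637333 / 2.604 = 0.2448
  = 24.48%

F = 24.5%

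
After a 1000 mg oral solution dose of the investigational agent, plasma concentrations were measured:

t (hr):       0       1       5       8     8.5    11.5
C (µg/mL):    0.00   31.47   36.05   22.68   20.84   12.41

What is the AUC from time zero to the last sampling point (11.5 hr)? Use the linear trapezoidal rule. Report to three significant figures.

AUC = 300 µg/mL·hr

Trapezoidal AUC_0→11.5:
  [0→1]: (0.00+31.47)/2 × 1 = 15.735
  [1→5]: (31.47+36.05)/2 × 4 = 135.04
  [5→8]: (36.05+22.68)/2 × 3 = 88.095
  [8→8.5]: (22.68+20.84)/2 × 0.5 = 10.88
  [8.5→11.5]: (20.84+12.41)/2 × 3 = 49.875
  Sum = 299.625 µg/mL·hr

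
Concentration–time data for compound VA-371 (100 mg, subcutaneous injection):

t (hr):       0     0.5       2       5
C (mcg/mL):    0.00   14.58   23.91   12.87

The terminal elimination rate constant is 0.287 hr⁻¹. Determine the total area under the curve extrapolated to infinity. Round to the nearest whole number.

AUC = 133 mcg/mL·hr

Trapezoidal AUC_0→5:
  [0→0.5]: (0.00+14.58)/2 × 0.5 = 3.645
  [0.5→2]: (14.58+23.91)/2 × 1.5 = 28.8675
  [2→5]: (23.91+12.87)/2 × 3 = 55.17
  Sum = 87.6825 mcg/mL·hr
Extrapolated tail: C_last / k_e = 12.87 / 0.287 = 44.843
AUC_0→∞ = 87.6825 + 44.843 = 132.5255 mcg/mL·hr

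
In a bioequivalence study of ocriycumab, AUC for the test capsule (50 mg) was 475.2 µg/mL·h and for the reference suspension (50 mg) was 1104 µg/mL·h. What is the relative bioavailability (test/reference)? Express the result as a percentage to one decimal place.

F_rel = 43.0%

F_rel = (AUC_test/D_test) / (AUC_ref/D_ref)
      = (475.2/50) / (1104/50)
      = 9.504 / 22.08 = 0.4304 = 43.04%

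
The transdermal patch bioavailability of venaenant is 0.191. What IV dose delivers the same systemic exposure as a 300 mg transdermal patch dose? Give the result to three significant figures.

Systemic exposure from an extravascular dose = F × D_ev, so the equivalent IV dose is F × D_ev.
D_iv = F × D_ev = 0.191 × 300 = 57.3 mg

D_iv = 57.3 mg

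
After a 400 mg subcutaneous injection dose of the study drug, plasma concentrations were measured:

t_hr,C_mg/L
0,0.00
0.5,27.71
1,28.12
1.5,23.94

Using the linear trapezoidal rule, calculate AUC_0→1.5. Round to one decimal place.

AUC = 33.9 mg/L·hr

Trapezoidal AUC_0→1.5:
  [0→0.5]: (0.00+27.71)/2 × 0.5 = 6.9275
  [0.5→1]: (27.71+28.12)/2 × 0.5 = 13.9575
  [1→1.5]: (28.12+23.94)/2 × 0.5 = 13.015
  Sum = 33.9 mg/L·hr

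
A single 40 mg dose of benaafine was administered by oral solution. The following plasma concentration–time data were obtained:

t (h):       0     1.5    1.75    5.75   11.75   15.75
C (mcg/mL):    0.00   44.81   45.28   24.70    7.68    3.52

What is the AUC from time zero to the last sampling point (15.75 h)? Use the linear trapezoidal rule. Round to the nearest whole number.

Trapezoidal AUC_0→15.75:
  [0→1.5]: (0.00+44.81)/2 × 1.5 = 33.6075
  [1.5→1.75]: (44.81+45.28)/2 × 0.25 = 11.26125
  [1.75→5.75]: (45.28+24.70)/2 × 4 = 139.96
  [5.75→11.75]: (24.70+7.68)/2 × 6 = 97.14
  [11.75→15.75]: (7.68+3.52)/2 × 4 = 22.4
  Sum = 304.36875 mcg/mL·h

AUC = 304 mcg/mL·h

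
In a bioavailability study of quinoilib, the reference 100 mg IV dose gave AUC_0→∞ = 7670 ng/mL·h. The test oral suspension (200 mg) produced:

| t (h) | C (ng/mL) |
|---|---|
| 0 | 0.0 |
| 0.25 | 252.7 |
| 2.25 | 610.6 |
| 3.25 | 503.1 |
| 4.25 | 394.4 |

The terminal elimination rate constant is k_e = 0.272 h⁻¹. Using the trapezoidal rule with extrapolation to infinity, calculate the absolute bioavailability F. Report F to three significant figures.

F = 0.218

Trapezoidal AUC_0→4.25 (oral suspension):
  [0→0.25]: (0.0+252.7)/2 × 0.25 = 31.5875
  [0.25→2.25]: (252.7+610.6)/2 × 2 = 863.3
  [2.25→3.25]: (610.6+503.1)/2 × 1 = 556.85
  [3.25→4.25]: (503.1+394.4)/2 × 1 = 448.75
  Sum = 1900.4875 ng/mL·h
Tail: C_last/k_e = 394.4/0.272 = 1450.000
AUC_0→∞ (oral suspension) = 1900.4875 + 1450.000 = 3350.4875 ng/mL·h
F = (AUC_ev/D_ev)/(AUC_iv/D_iv) = (3350.4875/200)/(7670/100) = 16.7524/76.7 = 0.2184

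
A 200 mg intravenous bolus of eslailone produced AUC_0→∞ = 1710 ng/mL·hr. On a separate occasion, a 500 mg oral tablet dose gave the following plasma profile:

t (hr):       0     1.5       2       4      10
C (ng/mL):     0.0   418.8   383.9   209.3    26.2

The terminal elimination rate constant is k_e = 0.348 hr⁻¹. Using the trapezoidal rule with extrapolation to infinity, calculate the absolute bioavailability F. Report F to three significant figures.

F = 0.442

Trapezoidal AUC_0→10 (oral tablet):
  [0→1.5]: (0.0+418.8)/2 × 1.5 = 314.1
  [1.5→2]: (418.8+383.9)/2 × 0.5 = 200.675
  [2→4]: (383.9+209.3)/2 × 2 = 593.2
  [4→10]: (209.3+26.2)/2 × 6 = 706.5
  Sum = 1814.475 ng/mL·hr
Tail: C_last/k_e = 26.2/0.348 = 75.287
AUC_0→∞ (oral tablet) = 1814.475 + 75.287 = 1889.762 ng/mL·hr
F = (AUC_ev/D_ev)/(AUC_iv/D_iv) = (1889.762/500)/(1710/200) = 3.779524/8.55 = 0.4420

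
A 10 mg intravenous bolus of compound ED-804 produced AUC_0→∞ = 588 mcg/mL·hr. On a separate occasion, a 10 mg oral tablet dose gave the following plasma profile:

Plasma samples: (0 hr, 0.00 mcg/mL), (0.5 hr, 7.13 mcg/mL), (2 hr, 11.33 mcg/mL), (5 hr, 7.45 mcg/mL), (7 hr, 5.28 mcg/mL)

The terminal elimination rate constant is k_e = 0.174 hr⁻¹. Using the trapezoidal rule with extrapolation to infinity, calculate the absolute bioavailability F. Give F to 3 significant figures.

Trapezoidal AUC_0→7 (oral tablet):
  [0→0.5]: (0.00+7.13)/2 × 0.5 = 1.7825
  [0.5→2]: (7.13+11.33)/2 × 1.5 = 13.845
  [2→5]: (11.33+7.45)/2 × 3 = 28.17
  [5→7]: (7.45+5.28)/2 × 2 = 12.73
  Sum = 56.5275 mcg/mL·hr
Tail: C_last/k_e = 5.28/0.174 = 30.345
AUC_0→∞ (oral tablet) = 56.5275 + 30.345 = 86.8725 mcg/mL·hr
F = (AUC_ev/D_ev)/(AUC_iv/D_iv) = (86.8725/10)/(588/10) = 8.68725/58.8 = 0.1477

F = 0.148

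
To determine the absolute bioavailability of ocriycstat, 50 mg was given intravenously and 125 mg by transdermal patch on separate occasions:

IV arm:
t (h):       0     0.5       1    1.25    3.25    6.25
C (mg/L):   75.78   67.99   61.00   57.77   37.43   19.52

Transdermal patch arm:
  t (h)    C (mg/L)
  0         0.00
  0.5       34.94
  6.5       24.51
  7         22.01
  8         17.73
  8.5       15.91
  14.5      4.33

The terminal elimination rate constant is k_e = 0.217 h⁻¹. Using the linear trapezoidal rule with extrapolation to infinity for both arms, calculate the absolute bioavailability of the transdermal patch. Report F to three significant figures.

F = 0.348

Trapezoidal AUC_0→6.25 (IV):
  [0→0.5]: (75.78+67.99)/2 × 0.5 = 35.9425
  [0.5→1]: (67.99+61.00)/2 × 0.5 = 32.2475
  [1→1.25]: (61.00+57.77)/2 × 0.25 = 14.84625
  [1.25→3.25]: (57.77+37.43)/2 × 2 = 95.2
  [3.25→6.25]: (37.43+19.52)/2 × 3 = 85.425
  Sum = 263.66125 mg/L·h
IV tail: 19.52/0.217 = 89.954; AUC_iv,0→∞ = 263.66125 + 89.954 = 353.61525 mg/L·h
Trapezoidal AUC_0→14.5 (transdermal patch):
  [0→0.5]: (0.00+34.94)/2 × 0.5 = 8.735
  [0.5→6.5]: (34.94+24.51)/2 × 6 = 178.35
  [6.5→7]: (24.51+22.01)/2 × 0.5 = 11.63
  [7→8]: (22.01+17.73)/2 × 1 = 19.87
  [8→8.5]: (17.73+15.91)/2 × 0.5 = 8.41
  [8.5→14.5]: (15.91+4.33)/2 × 6 = 60.72
  Sum = 287.715 mg/L·h
transdermal patch tail: 4.33/0.217 = 19.954; AUC_ev,0→∞ = 287.715 + 19.954 = 307.669 mg/L·h
F = (AUC_ev/D_ev)/(AUC_iv/D_iv) = (307.669/125)/(353.61525/50) = 2.461352/7.072305 = 0.3480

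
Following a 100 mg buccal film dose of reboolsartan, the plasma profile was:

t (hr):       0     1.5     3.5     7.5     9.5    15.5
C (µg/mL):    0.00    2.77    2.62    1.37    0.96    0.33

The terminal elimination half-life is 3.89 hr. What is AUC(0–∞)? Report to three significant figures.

AUC = 23.5 µg/mL·hr

Trapezoidal AUC_0→15.5:
  [0→1.5]: (0.00+2.77)/2 × 1.5 = 2.0775
  [1.5→3.5]: (2.77+2.62)/2 × 2 = 5.39
  [3.5→7.5]: (2.62+1.37)/2 × 4 = 7.98
  [7.5→9.5]: (1.37+0.96)/2 × 2 = 2.33
  [9.5→15.5]: (0.96+0.33)/2 × 6 = 3.87
  Sum = 21.6475 µg/mL·hr
k_e = ln2 / t½ = 0.693147 / 3.89 = 0.1782 hr^-1
Extrapolated tail: C_last / k_e = 0.33 / 0.1782 = 1.852
AUC_0→∞ = 21.6475 + 1.852 = 23.4995 µg/mL·hr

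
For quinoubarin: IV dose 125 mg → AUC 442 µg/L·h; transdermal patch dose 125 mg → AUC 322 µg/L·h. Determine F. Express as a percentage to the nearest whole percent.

F = (AUC_ev / D_ev) / (AUC_iv / D_iv)
  = (322/125) / (442/125)
  = 2.576 / 3.536 = 0.7285
  = 72.85%

F = 73%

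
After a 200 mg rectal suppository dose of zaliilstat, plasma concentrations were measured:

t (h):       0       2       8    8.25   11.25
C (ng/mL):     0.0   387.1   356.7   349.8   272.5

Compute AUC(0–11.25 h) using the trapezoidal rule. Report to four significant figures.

Trapezoidal AUC_0→11.25:
  [0→2]: (0.0+387.1)/2 × 2 = 387.1
  [2→8]: (387.1+356.7)/2 × 6 = 2231.4
  [8→8.25]: (356.7+349.8)/2 × 0.25 = 88.3125
  [8.25→11.25]: (349.8+272.5)/2 × 3 = 933.45
  Sum = 3640.2625 ng/mL·h

AUC = 3640 ng/mL·h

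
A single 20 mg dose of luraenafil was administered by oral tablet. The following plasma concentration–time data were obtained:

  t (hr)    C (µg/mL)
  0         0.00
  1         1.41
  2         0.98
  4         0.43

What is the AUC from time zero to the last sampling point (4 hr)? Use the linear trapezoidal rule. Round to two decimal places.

Trapezoidal AUC_0→4:
  [0→1]: (0.00+1.41)/2 × 1 = 0.705
  [1→2]: (1.41+0.98)/2 × 1 = 1.195
  [2→4]: (0.98+0.43)/2 × 2 = 1.41
  Sum = 3.31 µg/mL·hr

AUC = 3.31 µg/mL·hr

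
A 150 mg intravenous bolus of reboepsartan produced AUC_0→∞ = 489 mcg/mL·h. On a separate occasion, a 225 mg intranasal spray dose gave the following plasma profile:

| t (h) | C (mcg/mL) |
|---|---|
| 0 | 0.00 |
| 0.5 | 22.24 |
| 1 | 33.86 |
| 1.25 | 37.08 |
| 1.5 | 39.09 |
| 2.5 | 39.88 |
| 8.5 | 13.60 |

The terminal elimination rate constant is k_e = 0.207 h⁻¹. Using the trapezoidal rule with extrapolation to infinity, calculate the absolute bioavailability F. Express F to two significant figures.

F = 0.41

Trapezoidal AUC_0→8.5 (intranasal spray):
  [0→0.5]: (0.00+22.24)/2 × 0.5 = 5.56
  [0.5→1]: (22.24+33.86)/2 × 0.5 = 14.025
  [1→1.25]: (33.86+37.08)/2 × 0.25 = 8.8675
  [1.25→1.5]: (37.08+39.09)/2 × 0.25 = 9.52125
  [1.5→2.5]: (39.09+39.88)/2 × 1 = 39.485
  [2.5→8.5]: (39.88+13.60)/2 × 6 = 160.44
  Sum = 237.89875 mcg/mL·h
Tail: C_last/k_e = 13.60/0.207 = 65.700
AUC_0→∞ (intranasal spray) = 237.89875 + 65.700 = 303.59875 mcg/mL·h
F = (AUC_ev/D_ev)/(AUC_iv/D_iv) = (303.59875/225)/(489/150) = 1.34933/3.26 = 0.4139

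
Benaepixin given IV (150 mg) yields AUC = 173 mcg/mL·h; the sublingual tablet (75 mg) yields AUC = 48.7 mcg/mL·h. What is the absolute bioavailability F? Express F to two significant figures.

F = 0.56

F = (AUC_ev / D_ev) / (AUC_iv / D_iv)
  = (48.7/75) / (173/150)
  = 0.649333 / 1.15333 = 0.5630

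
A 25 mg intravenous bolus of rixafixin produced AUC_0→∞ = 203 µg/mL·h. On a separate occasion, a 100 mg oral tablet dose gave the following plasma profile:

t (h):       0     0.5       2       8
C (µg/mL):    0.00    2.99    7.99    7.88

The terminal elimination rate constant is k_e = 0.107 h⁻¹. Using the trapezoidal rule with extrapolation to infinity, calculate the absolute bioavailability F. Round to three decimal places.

Trapezoidal AUC_0→8 (oral tablet):
  [0→0.5]: (0.00+2.99)/2 × 0.5 = 0.7475
  [0.5→2]: (2.99+7.99)/2 × 1.5 = 8.235
  [2→8]: (7.99+7.88)/2 × 6 = 47.61
  Sum = 56.5925 µg/mL·h
Tail: C_last/k_e = 7.88/0.107 = 73.645
AUC_0→∞ (oral tablet) = 56.5925 + 73.645 = 130.2375 µg/mL·h
F = (AUC_ev/D_ev)/(AUC_iv/D_iv) = (130.2375/100)/(203/25) = 1.302375/8.12 = 0.1604

F = 0.160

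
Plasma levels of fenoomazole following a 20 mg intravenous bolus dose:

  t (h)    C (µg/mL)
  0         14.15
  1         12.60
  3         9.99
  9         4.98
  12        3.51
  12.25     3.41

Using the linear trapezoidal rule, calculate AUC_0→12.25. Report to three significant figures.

AUC = 94.5 µg/mL·h

Trapezoidal AUC_0→12.25:
  [0→1]: (14.15+12.60)/2 × 1 = 13.375
  [1→3]: (12.60+9.99)/2 × 2 = 22.59
  [3→9]: (9.99+4.98)/2 × 6 = 44.91
  [9→12]: (4.98+3.51)/2 × 3 = 12.735
  [12→12.25]: (3.51+3.41)/2 × 0.25 = 0.865
  Sum = 94.475 µg/mL·h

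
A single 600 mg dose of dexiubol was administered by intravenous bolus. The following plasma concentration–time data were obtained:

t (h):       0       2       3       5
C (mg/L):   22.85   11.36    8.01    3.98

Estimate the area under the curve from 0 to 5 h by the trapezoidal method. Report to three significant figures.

AUC = 55.9 mg/L·h

Trapezoidal AUC_0→5:
  [0→2]: (22.85+11.36)/2 × 2 = 34.21
  [2→3]: (11.36+8.01)/2 × 1 = 9.685
  [3→5]: (8.01+3.98)/2 × 2 = 11.99
  Sum = 55.885 mg/L·h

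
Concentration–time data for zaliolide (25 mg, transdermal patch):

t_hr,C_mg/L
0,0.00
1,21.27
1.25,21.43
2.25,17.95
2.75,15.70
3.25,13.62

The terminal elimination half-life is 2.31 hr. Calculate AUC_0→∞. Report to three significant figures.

Trapezoidal AUC_0→3.25:
  [0→1]: (0.00+21.27)/2 × 1 = 10.635
  [1→1.25]: (21.27+21.43)/2 × 0.25 = 5.3375
  [1.25→2.25]: (21.43+17.95)/2 × 1 = 19.69
  [2.25→2.75]: (17.95+15.70)/2 × 0.5 = 8.4125
  [2.75→3.25]: (15.70+13.62)/2 × 0.5 = 7.33
  Sum = 51.405 mg/L·hr
k_e = ln2 / t½ = 0.693147 / 2.31 = 0.3001 hr^-1
Extrapolated tail: C_last / k_e = 13.62 / 0.3001 = 45.385
AUC_0→∞ = 51.405 + 45.385 = 96.79 mg/L·hr

AUC = 96.8 mg/L·hr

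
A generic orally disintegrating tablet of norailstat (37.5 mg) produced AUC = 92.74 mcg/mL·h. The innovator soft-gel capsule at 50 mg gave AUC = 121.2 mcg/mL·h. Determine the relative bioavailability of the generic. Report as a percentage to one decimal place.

F_rel = 102.0%

F_rel = (AUC_test/D_test) / (AUC_ref/D_ref)
      = (92.74/37.5) / (121.2/50)
      = 2.47307 / 2.424 = 1.0202 = 102.02%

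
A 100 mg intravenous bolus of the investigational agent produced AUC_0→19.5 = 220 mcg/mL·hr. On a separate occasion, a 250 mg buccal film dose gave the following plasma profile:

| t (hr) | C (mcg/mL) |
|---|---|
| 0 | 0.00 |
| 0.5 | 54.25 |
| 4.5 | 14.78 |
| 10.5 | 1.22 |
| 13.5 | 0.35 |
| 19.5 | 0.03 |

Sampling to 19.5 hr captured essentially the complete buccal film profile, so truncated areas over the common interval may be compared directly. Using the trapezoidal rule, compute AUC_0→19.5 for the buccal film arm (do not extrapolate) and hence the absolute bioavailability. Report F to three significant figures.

F = 0.369

Trapezoidal AUC_0→19.5 (buccal film):
  [0→0.5]: (0.00+54.25)/2 × 0.5 = 13.5625
  [0.5→4.5]: (54.25+14.78)/2 × 4 = 138.06
  [4.5→10.5]: (14.78+1.22)/2 × 6 = 48.0
  [10.5→13.5]: (1.22+0.35)/2 × 3 = 2.355
  [13.5→19.5]: (0.35+0.03)/2 × 6 = 1.14
  Sum = 203.1175 mcg/mL·hr
F = (AUC_ev/D_ev)/(AUC_iv/D_iv) = (203.1175/250)/(220/100) = 0.81247/2.2 = 0.3693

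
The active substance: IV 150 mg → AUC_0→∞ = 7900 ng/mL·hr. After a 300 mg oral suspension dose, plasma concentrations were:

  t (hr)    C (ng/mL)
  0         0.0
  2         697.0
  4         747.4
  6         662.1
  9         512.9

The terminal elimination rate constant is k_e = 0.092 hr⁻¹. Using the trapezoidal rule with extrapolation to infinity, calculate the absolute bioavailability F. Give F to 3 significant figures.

Trapezoidal AUC_0→9 (oral suspension):
  [0→2]: (0.0+697.0)/2 × 2 = 697.0
  [2→4]: (697.0+747.4)/2 × 2 = 1444.4
  [4→6]: (747.4+662.1)/2 × 2 = 1409.5
  [6→9]: (662.1+512.9)/2 × 3 = 1762.5
  Sum = 5313.4 ng/mL·hr
Tail: C_last/k_e = 512.9/0.092 = 5575.000
AUC_0→∞ (oral suspension) = 5313.4 + 5575.000 = 10888.4 ng/mL·hr
F = (AUC_ev/D_ev)/(AUC_iv/D_iv) = (10888.4/300)/(7900/150) = 36.2947/52.6667 = 0.6891

F = 0.689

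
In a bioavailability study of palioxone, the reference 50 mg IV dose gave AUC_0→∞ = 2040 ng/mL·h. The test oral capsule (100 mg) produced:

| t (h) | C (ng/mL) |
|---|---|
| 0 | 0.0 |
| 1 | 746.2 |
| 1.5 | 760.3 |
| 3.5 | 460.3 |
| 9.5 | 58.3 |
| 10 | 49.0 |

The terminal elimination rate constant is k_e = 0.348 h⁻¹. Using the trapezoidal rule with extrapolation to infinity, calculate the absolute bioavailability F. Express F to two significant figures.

F = 0.91

Trapezoidal AUC_0→10 (oral capsule):
  [0→1]: (0.0+746.2)/2 × 1 = 373.1
  [1→1.5]: (746.2+760.3)/2 × 0.5 = 376.625
  [1.5→3.5]: (760.3+460.3)/2 × 2 = 1220.6
  [3.5→9.5]: (460.3+58.3)/2 × 6 = 1555.8
  [9.5→10]: (58.3+49.0)/2 × 0.5 = 26.825
  Sum = 3552.95 ng/mL·h
Tail: C_last/k_e = 49.0/0.348 = 140.805
AUC_0→∞ (oral capsule) = 3552.95 + 140.805 = 3693.755 ng/mL·h
F = (AUC_ev/D_ev)/(AUC_iv/D_iv) = (3693.755/100)/(2040/50) = 36.93755/40.8 = 0.9053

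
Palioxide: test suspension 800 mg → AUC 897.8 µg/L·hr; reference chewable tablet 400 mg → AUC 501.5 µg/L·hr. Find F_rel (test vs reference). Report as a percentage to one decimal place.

F_rel = 89.5%

F_rel = (AUC_test/D_test) / (AUC_ref/D_ref)
      = (897.8/800) / (501.5/400)
      = 1.12225 / 1.25375 = 0.8951 = 89.51%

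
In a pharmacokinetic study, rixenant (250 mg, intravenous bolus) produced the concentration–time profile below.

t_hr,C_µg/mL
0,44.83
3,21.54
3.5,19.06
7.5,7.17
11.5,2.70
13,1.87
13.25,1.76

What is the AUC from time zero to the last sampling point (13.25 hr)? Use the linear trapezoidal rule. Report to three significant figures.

Trapezoidal AUC_0→13.25:
  [0→3]: (44.83+21.54)/2 × 3 = 99.555
  [3→3.5]: (21.54+19.06)/2 × 0.5 = 10.15
  [3.5→7.5]: (19.06+7.17)/2 × 4 = 52.46
  [7.5→11.5]: (7.17+2.70)/2 × 4 = 19.74
  [11.5→13]: (2.70+1.87)/2 × 1.5 = 3.4275
  [13→13.25]: (1.87+1.76)/2 × 0.25 = 0.45375
  Sum = 185.78625 µg/mL·hr

AUC = 186 µg/mL·hr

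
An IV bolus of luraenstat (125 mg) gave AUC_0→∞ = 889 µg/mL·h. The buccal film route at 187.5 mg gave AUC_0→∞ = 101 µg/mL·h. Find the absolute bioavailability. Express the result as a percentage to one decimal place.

F = (AUC_ev / D_ev) / (AUC_iv / D_iv)
  = (101/187.5) / (889/125)
  = 0.538667 / 7.112 = 0.0757
  = 7.57%

F = 7.6%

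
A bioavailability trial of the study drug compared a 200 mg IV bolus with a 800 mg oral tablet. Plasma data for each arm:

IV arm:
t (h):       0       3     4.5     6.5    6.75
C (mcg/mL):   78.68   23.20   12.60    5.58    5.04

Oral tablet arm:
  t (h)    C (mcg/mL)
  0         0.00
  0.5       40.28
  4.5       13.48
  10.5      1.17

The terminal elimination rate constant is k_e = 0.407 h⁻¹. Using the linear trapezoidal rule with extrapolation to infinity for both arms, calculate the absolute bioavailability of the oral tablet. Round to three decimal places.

Trapezoidal AUC_0→6.75 (IV):
  [0→3]: (78.68+23.20)/2 × 3 = 152.82
  [3→4.5]: (23.20+12.60)/2 × 1.5 = 26.85
  [4.5→6.5]: (12.60+5.58)/2 × 2 = 18.18
  [6.5→6.75]: (5.58+5.04)/2 × 0.25 = 1.3275
  Sum = 199.1775 mcg/mL·h
IV tail: 5.04/0.407 = 12.383; AUC_iv,0→∞ = 199.1775 + 12.383 = 211.5605 mcg/mL·h
Trapezoidal AUC_0→10.5 (oral tablet):
  [0→0.5]: (0.00+40.28)/2 × 0.5 = 10.07
  [0.5→4.5]: (40.28+13.48)/2 × 4 = 107.52
  [4.5→10.5]: (13.48+1.17)/2 × 6 = 43.95
  Sum = 161.54 mcg/mL·h
oral tablet tail: 1.17/0.407 = 2.875; AUC_ev,0→∞ = 161.54 + 2.875 = 164.415 mcg/mL·h
F = (AUC_ev/D_ev)/(AUC_iv/D_iv) = (164.415/800)/(211.5605/200) = 0.20551875/1.0578025 = 0.1943

F = 0.194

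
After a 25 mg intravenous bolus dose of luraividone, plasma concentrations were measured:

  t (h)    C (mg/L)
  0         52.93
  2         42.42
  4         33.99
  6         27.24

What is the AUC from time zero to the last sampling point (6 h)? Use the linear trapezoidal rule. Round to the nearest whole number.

AUC = 233 mg/L·h

Trapezoidal AUC_0→6:
  [0→2]: (52.93+42.42)/2 × 2 = 95.35
  [2→4]: (42.42+33.99)/2 × 2 = 76.41
  [4→6]: (33.99+27.24)/2 × 2 = 61.23
  Sum = 232.99 mg/L·h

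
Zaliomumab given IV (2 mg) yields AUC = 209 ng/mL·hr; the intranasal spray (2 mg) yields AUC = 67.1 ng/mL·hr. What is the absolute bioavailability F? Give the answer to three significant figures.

F = 0.321

F = (AUC_ev / D_ev) / (AUC_iv / D_iv)
  = (67.1/2) / (209/2)
  = 33.55 / 104.5 = 0.3211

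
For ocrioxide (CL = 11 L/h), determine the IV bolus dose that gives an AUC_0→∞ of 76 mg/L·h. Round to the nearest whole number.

Dose = 836 mg

Dose_iv = CL × AUC_0→∞
     = 11 × 76 = 836 mg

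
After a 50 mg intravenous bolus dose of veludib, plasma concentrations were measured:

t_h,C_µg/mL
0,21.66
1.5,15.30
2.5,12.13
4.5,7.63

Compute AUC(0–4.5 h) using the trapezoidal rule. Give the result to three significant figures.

AUC = 61.2 µg/mL·h

Trapezoidal AUC_0→4.5:
  [0→1.5]: (21.66+15.30)/2 × 1.5 = 27.72
  [1.5→2.5]: (15.30+12.13)/2 × 1 = 13.715
  [2.5→4.5]: (12.13+7.63)/2 × 2 = 19.76
  Sum = 61.195 µg/mL·h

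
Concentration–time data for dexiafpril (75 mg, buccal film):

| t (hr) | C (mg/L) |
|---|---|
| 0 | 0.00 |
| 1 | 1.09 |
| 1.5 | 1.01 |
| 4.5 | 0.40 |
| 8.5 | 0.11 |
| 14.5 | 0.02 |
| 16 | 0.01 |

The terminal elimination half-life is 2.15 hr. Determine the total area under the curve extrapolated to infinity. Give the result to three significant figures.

Trapezoidal AUC_0→16:
  [0→1]: (0.00+1.09)/2 × 1 = 0.545
  [1→1.5]: (1.09+1.01)/2 × 0.5 = 0.525
  [1.5→4.5]: (1.01+0.40)/2 × 3 = 2.115
  [4.5→8.5]: (0.40+0.11)/2 × 4 = 1.02
  [8.5→14.5]: (0.11+0.02)/2 × 6 = 0.39
  [14.5→16]: (0.02+0.01)/2 × 1.5 = 0.0225
  Sum = 4.6175 mg/L·hr
k_e = ln2 / t½ = 0.693147 / 2.15 = 0.3224 hr^-1
Extrapolated tail: C_last / k_e = 0.01 / 0.3224 = 0.031
AUC_0→∞ = 4.6175 + 0.031 = 4.6485 mg/L·hr

AUC = 4.65 mg/L·hr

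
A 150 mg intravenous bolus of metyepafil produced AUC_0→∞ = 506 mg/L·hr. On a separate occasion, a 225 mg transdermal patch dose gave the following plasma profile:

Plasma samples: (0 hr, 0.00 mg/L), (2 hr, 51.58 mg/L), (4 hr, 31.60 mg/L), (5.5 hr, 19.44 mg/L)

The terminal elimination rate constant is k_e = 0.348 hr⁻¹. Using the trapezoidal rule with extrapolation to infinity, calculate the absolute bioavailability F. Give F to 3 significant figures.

Trapezoidal AUC_0→5.5 (transdermal patch):
  [0→2]: (0.00+51.58)/2 × 2 = 51.58
  [2→4]: (51.58+31.60)/2 × 2 = 83.18
  [4→5.5]: (31.60+19.44)/2 × 1.5 = 38.28
  Sum = 173.04 mg/L·hr
Tail: C_last/k_e = 19.44/0.348 = 55.862
AUC_0→∞ (transdermal patch) = 173.04 + 55.862 = 228.902 mg/L·hr
F = (AUC_ev/D_ev)/(AUC_iv/D_iv) = (228.902/225)/(506/150) = 1.01734/3.37333 = 0.3016

F = 0.302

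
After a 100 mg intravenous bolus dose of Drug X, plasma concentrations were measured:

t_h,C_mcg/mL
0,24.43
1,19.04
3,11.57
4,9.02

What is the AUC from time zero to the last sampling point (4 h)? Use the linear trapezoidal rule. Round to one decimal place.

AUC = 62.6 mcg/mL·h

Trapezoidal AUC_0→4:
  [0→1]: (24.43+19.04)/2 × 1 = 21.735
  [1→3]: (19.04+11.57)/2 × 2 = 30.61
  [3→4]: (11.57+9.02)/2 × 1 = 10.295
  Sum = 62.64 mcg/mL·h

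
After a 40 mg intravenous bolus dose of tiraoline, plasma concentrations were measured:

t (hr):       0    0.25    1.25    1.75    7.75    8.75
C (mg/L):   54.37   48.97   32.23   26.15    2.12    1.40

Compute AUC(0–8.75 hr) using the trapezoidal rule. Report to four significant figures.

Trapezoidal AUC_0→8.75:
  [0→0.25]: (54.37+48.97)/2 × 0.25 = 12.9175
  [0.25→1.25]: (48.97+32.23)/2 × 1 = 40.6
  [1.25→1.75]: (32.23+26.15)/2 × 0.5 = 14.595
  [1.75→7.75]: (26.15+2.12)/2 × 6 = 84.81
  [7.75→8.75]: (2.12+1.40)/2 × 1 = 1.76
  Sum = 154.6825 mg/L·hr

AUC = 154.7 mg/L·hr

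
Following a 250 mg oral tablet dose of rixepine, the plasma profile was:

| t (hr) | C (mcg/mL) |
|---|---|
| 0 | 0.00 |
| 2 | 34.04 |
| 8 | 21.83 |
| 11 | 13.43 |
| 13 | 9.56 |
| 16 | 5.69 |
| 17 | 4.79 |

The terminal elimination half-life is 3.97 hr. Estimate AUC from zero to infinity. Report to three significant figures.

AUC = 333 mcg/mL·hr

Trapezoidal AUC_0→17:
  [0→2]: (0.00+34.04)/2 × 2 = 34.04
  [2→8]: (34.04+21.83)/2 × 6 = 167.61
  [8→11]: (21.83+13.43)/2 × 3 = 52.89
  [11→13]: (13.43+9.56)/2 × 2 = 22.99
  [13→16]: (9.56+5.69)/2 × 3 = 22.875
  [16→17]: (5.69+4.79)/2 × 1 = 5.24
  Sum = 305.645 mcg/mL·hr
k_e = ln2 / t½ = 0.693147 / 3.97 = 0.1746 hr^-1
Extrapolated tail: C_last / k_e = 4.79 / 0.1746 = 27.434
AUC_0→∞ = 305.645 + 27.434 = 333.079 mcg/mL·hr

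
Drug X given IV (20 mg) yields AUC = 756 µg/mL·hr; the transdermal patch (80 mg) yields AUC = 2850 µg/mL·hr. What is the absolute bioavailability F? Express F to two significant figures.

F = 0.94

F = (AUC_ev / D_ev) / (AUC_iv / D_iv)
  = (2850/80) / (756/20)
  = 35.625 / 37.8 = 0.9425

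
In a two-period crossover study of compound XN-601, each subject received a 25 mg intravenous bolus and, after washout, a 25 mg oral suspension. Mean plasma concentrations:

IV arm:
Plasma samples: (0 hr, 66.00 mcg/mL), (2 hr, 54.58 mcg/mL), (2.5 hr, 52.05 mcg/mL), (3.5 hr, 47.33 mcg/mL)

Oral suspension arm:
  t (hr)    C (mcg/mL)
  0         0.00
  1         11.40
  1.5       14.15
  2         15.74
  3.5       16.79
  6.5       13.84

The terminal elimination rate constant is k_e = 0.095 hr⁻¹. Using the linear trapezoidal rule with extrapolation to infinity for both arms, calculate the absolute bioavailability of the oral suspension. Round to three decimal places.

Trapezoidal AUC_0→3.5 (IV):
  [0→2]: (66.00+54.58)/2 × 2 = 120.58
  [2→2.5]: (54.58+52.05)/2 × 0.5 = 26.6575
  [2.5→3.5]: (52.05+47.33)/2 × 1 = 49.69
  Sum = 196.9275 mcg/mL·hr
IV tail: 47.33/0.095 = 498.211; AUC_iv,0→∞ = 196.9275 + 498.211 = 695.1385 mcg/mL·hr
Trapezoidal AUC_0→6.5 (oral suspension):
  [0→1]: (0.00+11.40)/2 × 1 = 5.7
  [1→1.5]: (11.40+14.15)/2 × 0.5 = 6.3875
  [1.5→2]: (14.15+15.74)/2 × 0.5 = 7.4725
  [2→3.5]: (15.74+16.79)/2 × 1.5 = 24.3975
  [3.5→6.5]: (16.79+13.84)/2 × 3 = 45.945
  Sum = 89.9025 mcg/mL·hr
oral suspension tail: 13.84/0.095 = 145.684; AUC_ev,0→∞ = 89.9025 + 145.684 = 235.5865 mcg/mL·hr
F = (AUC_ev/D_ev)/(AUC_iv/D_iv) = (235.5865/25)/(695.1385/25) = 9.42346/27.80554 = 0.3389

F = 0.339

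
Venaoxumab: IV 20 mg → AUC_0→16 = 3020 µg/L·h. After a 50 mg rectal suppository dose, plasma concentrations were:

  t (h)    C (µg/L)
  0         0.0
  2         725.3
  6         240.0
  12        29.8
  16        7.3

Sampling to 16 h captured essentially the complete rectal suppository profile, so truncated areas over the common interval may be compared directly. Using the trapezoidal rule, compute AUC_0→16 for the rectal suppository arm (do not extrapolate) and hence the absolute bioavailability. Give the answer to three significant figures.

F = 0.469

Trapezoidal AUC_0→16 (rectal suppository):
  [0→2]: (0.0+725.3)/2 × 2 = 725.3
  [2→6]: (725.3+240.0)/2 × 4 = 1930.6
  [6→12]: (240.0+29.8)/2 × 6 = 809.4
  [12→16]: (29.8+7.3)/2 × 4 = 74.2
  Sum = 3539.5 µg/L·h
F = (AUC_ev/D_ev)/(AUC_iv/D_iv) = (3539.5/50)/(3020/20) = 70.79/151 = 0.4688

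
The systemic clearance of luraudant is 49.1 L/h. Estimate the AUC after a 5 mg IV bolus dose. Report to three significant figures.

AUC = 0.102 mg/L·h

AUC_0→∞ = Dose_iv / CL
        = 5 / 49.1 = 0.101833 mg/L·h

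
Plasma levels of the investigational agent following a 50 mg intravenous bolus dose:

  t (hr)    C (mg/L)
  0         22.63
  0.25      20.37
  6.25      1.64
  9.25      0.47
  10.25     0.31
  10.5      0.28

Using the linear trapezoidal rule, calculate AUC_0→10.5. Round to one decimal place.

Trapezoidal AUC_0→10.5:
  [0→0.25]: (22.63+20.37)/2 × 0.25 = 5.375
  [0.25→6.25]: (20.37+1.64)/2 × 6 = 66.03
  [6.25→9.25]: (1.64+0.47)/2 × 3 = 3.165
  [9.25→10.25]: (0.47+0.31)/2 × 1 = 0.39
  [10.25→10.5]: (0.31+0.28)/2 × 0.25 = 0.07375
  Sum = 75.03375 mg/L·hr

AUC = 75.0 mg/L·hr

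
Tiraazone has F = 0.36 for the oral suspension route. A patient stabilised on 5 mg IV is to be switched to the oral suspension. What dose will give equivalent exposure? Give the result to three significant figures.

D_oral = 13.9 mg

For equal systemic exposure: F × D_ev = D_iv
D_ev = D_iv / F = 5 / 0.36 = 13.8889 mg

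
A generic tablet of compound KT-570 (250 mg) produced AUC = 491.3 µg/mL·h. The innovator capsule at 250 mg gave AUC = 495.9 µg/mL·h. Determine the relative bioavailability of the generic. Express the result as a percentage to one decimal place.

F_rel = 99.1%

F_rel = (AUC_test/D_test) / (AUC_ref/D_ref)
      = (491.3/250) / (495.9/250)
      = 1.9652 / 1.9836 = 0.9907 = 99.07%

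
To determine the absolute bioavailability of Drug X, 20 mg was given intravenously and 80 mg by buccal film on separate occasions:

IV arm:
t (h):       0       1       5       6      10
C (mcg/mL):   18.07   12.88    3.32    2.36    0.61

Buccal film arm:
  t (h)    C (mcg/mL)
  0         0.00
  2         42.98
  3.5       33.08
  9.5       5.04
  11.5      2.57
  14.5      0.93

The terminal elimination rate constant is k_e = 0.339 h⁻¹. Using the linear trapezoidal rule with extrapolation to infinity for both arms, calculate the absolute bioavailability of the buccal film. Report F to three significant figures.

F = 0.984

Trapezoidal AUC_0→10 (IV):
  [0→1]: (18.07+12.88)/2 × 1 = 15.475
  [1→5]: (12.88+3.32)/2 × 4 = 32.4
  [5→6]: (3.32+2.36)/2 × 1 = 2.84
  [6→10]: (2.36+0.61)/2 × 4 = 5.94
  Sum = 56.655 mcg/mL·h
IV tail: 0.61/0.339 = 1.799; AUC_iv,0→∞ = 56.655 + 1.799 = 58.454 mcg/mL·h
Trapezoidal AUC_0→14.5 (buccal film):
  [0→2]: (0.00+42.98)/2 × 2 = 42.98
  [2→3.5]: (42.98+33.08)/2 × 1.5 = 57.045
  [3.5→9.5]: (33.08+5.04)/2 × 6 = 114.36
  [9.5→11.5]: (5.04+2.57)/2 × 2 = 7.61
  [11.5→14.5]: (2.57+0.93)/2 × 3 = 5.25
  Sum = 227.245 mcg/mL·h
buccal film tail: 0.93/0.339 = 2.743; AUC_ev,0→∞ = 227.245 + 2.743 = 229.988 mcg/mL·h
F = (AUC_ev/D_ev)/(AUC_iv/D_iv) = (229.988/80)/(58.454/20) = 2.87485/2.9227 = 0.9836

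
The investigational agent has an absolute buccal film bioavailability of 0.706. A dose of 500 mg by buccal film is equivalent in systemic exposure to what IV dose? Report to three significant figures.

Systemic exposure from an extravascular dose = F × D_ev, so the equivalent IV dose is F × D_ev.
D_iv = F × D_ev = 0.706 × 500 = 353 mg

D_iv = 353 mg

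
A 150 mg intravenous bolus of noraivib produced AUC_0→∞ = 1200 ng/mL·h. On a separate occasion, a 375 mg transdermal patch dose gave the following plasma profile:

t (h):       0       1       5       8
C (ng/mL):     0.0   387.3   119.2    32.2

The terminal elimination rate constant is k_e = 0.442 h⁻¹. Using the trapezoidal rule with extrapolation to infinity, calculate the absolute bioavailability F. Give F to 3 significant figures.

Trapezoidal AUC_0→8 (transdermal patch):
  [0→1]: (0.0+387.3)/2 × 1 = 193.65
  [1→5]: (387.3+119.2)/2 × 4 = 1013.0
  [5→8]: (119.2+32.2)/2 × 3 = 227.1
  Sum = 1433.75 ng/mL·h
Tail: C_last/k_e = 32.2/0.442 = 72.851
AUC_0→∞ (transdermal patch) = 1433.75 + 72.851 = 1506.601 ng/mL·h
F = (AUC_ev/D_ev)/(AUC_iv/D_iv) = (1506.601/375)/(1200/150) = 4.0176/8 = 0.5022

F = 0.502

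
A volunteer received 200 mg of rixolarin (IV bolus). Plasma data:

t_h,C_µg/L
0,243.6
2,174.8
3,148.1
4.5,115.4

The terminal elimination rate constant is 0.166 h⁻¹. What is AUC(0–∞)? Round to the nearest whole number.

AUC = 1473 µg/L·h

Trapezoidal AUC_0→4.5:
  [0→2]: (243.6+174.8)/2 × 2 = 418.4
  [2→3]: (174.8+148.1)/2 × 1 = 161.45
  [3→4.5]: (148.1+115.4)/2 × 1.5 = 197.625
  Sum = 777.475 µg/L·h
Extrapolated tail: C_last / k_e = 115.4 / 0.166 = 695.181
AUC_0→∞ = 777.475 + 695.181 = 1472.656 µg/L·h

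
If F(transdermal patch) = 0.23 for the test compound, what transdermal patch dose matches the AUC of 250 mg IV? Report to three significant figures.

D_transdermal = 1090 mg

For equal systemic exposure: F × D_ev = D_iv
D_ev = D_iv / F = 250 / 0.23 = 1086.96 mg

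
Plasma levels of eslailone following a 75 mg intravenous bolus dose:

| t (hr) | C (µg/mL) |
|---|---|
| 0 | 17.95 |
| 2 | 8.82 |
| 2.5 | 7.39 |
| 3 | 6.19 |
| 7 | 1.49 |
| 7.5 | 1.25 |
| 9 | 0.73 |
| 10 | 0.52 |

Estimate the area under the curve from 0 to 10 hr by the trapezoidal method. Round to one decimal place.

Trapezoidal AUC_0→10:
  [0→2]: (17.95+8.82)/2 × 2 = 26.77
  [2→2.5]: (8.82+7.39)/2 × 0.5 = 4.0525
  [2.5→3]: (7.39+6.19)/2 × 0.5 = 3.395
  [3→7]: (6.19+1.49)/2 × 4 = 15.36
  [7→7.5]: (1.49+1.25)/2 × 0.5 = 0.685
  [7.5→9]: (1.25+0.73)/2 × 1.5 = 1.485
  [9→10]: (0.73+0.52)/2 × 1 = 0.625
  Sum = 52.3725 µg/mL·hr

AUC = 52.4 µg/mL·hr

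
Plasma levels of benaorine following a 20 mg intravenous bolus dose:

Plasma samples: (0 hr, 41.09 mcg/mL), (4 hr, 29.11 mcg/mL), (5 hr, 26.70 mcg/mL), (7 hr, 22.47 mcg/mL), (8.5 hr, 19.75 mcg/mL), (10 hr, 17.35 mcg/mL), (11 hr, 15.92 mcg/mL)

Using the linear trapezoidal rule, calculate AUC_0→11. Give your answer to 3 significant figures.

Trapezoidal AUC_0→11:
  [0→4]: (41.09+29.11)/2 × 4 = 140.4
  [4→5]: (29.11+26.70)/2 × 1 = 27.905
  [5→7]: (26.70+22.47)/2 × 2 = 49.17
  [7→8.5]: (22.47+19.75)/2 × 1.5 = 31.665
  [8.5→10]: (19.75+17.35)/2 × 1.5 = 27.825
  [10→11]: (17.35+15.92)/2 × 1 = 16.635
  Sum = 293.6 mcg/mL·hr

AUC = 294 mcg/mL·hr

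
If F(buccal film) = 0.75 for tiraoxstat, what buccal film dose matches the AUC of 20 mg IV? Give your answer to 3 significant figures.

D_buccal = 26.7 mg

For equal systemic exposure: F × D_ev = D_iv
D_ev = D_iv / F = 20 / 0.75 = 26.6667 mg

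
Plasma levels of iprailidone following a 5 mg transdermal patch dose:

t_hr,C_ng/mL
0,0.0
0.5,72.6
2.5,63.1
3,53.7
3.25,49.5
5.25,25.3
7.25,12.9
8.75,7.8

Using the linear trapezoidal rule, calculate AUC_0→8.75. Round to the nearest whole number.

AUC = 324 ng/mL·hr

Trapezoidal AUC_0→8.75:
  [0→0.5]: (0.0+72.6)/2 × 0.5 = 18.15
  [0.5→2.5]: (72.6+63.1)/2 × 2 = 135.7
  [2.5→3]: (63.1+53.7)/2 × 0.5 = 29.2
  [3→3.25]: (53.7+49.5)/2 × 0.25 = 12.9
  [3.25→5.25]: (49.5+25.3)/2 × 2 = 74.8
  [5.25→7.25]: (25.3+12.9)/2 × 2 = 38.2
  [7.25→8.75]: (12.9+7.8)/2 × 1.5 = 15.525
  Sum = 324.475 ng/mL·hr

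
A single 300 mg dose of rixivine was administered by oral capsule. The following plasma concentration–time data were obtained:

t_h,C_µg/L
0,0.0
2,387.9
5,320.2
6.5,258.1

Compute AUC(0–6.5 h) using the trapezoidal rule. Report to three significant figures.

AUC = 1880 µg/L·h

Trapezoidal AUC_0→6.5:
  [0→2]: (0.0+387.9)/2 × 2 = 387.9
  [2→5]: (387.9+320.2)/2 × 3 = 1062.15
  [5→6.5]: (320.2+258.1)/2 × 1.5 = 433.725
  Sum = 1883.775 µg/L·h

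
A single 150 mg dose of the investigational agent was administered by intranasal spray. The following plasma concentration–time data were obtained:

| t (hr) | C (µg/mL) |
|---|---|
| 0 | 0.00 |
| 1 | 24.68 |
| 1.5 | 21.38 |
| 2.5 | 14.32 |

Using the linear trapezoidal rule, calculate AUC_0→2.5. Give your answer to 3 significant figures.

Trapezoidal AUC_0→2.5:
  [0→1]: (0.00+24.68)/2 × 1 = 12.34
  [1→1.5]: (24.68+21.38)/2 × 0.5 = 11.515
  [1.5→2.5]: (21.38+14.32)/2 × 1 = 17.85
  Sum = 41.705 µg/mL·hr

AUC = 41.7 µg/mL·hr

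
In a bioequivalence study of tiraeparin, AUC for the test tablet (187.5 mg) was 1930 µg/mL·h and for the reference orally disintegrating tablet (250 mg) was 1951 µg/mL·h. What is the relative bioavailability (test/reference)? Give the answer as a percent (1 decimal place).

F_rel = 131.9%

F_rel = (AUC_test/D_test) / (AUC_ref/D_ref)
      = (1930/187.5) / (1951/250)
      = 10.2933 / 7.804 = 1.3190 = 131.90%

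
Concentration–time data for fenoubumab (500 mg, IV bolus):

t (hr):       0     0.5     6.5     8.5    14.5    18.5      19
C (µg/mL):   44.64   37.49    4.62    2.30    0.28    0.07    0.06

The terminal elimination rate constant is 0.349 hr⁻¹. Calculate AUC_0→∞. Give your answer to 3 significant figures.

AUC = 162 µg/mL·hr

Trapezoidal AUC_0→19:
  [0→0.5]: (44.64+37.49)/2 × 0.5 = 20.5325
  [0.5→6.5]: (37.49+4.62)/2 × 6 = 126.33
  [6.5→8.5]: (4.62+2.30)/2 × 2 = 6.92
  [8.5→14.5]: (2.30+0.28)/2 × 6 = 7.74
  [14.5→18.5]: (0.28+0.07)/2 × 4 = 0.7
  [18.5→19]: (0.07+0.06)/2 × 0.5 = 0.0325
  Sum = 162.255 µg/mL·hr
Extrapolated tail: C_last / k_e = 0.06 / 0.349 = 0.172
AUC_0→∞ = 162.255 + 0.172 = 162.427 µg/mL·hr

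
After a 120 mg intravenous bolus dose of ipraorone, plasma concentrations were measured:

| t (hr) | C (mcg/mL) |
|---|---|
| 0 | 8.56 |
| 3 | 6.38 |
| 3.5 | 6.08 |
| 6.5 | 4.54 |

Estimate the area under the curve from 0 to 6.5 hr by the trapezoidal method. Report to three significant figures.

Trapezoidal AUC_0→6.5:
  [0→3]: (8.56+6.38)/2 × 3 = 22.41
  [3→3.5]: (6.38+6.08)/2 × 0.5 = 3.115
  [3.5→6.5]: (6.08+4.54)/2 × 3 = 15.93
  Sum = 41.455 mcg/mL·hr

AUC = 41.5 mcg/mL·hr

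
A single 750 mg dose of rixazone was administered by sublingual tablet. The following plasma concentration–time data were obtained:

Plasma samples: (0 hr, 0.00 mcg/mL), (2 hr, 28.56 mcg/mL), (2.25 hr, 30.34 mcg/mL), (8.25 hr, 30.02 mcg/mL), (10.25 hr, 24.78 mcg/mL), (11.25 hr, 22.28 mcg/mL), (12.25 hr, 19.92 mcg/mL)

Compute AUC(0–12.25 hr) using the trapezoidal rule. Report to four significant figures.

Trapezoidal AUC_0→12.25:
  [0→2]: (0.00+28.56)/2 × 2 = 28.56
  [2→2.25]: (28.56+30.34)/2 × 0.25 = 7.3625
  [2.25→8.25]: (30.34+30.02)/2 × 6 = 181.08
  [8.25→10.25]: (30.02+24.78)/2 × 2 = 54.8
  [10.25→11.25]: (24.78+22.28)/2 × 1 = 23.53
  [11.25→12.25]: (22.28+19.92)/2 × 1 = 21.1
  Sum = 316.4325 mcg/mL·hr

AUC = 316.4 mcg/mL·hr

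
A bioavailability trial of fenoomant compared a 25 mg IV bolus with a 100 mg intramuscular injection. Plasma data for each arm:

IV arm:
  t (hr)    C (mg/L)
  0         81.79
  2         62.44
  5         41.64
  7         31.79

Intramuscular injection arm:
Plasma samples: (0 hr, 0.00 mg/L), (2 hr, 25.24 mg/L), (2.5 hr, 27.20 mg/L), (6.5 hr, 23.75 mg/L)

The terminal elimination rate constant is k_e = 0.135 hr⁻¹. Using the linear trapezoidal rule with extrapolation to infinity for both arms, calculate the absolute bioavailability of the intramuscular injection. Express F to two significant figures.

F = 0.13

Trapezoidal AUC_0→7 (IV):
  [0→2]: (81.79+62.44)/2 × 2 = 144.23
  [2→5]: (62.44+41.64)/2 × 3 = 156.12
  [5→7]: (41.64+31.79)/2 × 2 = 73.43
  Sum = 373.78 mg/L·hr
IV tail: 31.79/0.135 = 235.481; AUC_iv,0→∞ = 373.78 + 235.481 = 609.261 mg/L·hr
Trapezoidal AUC_0→6.5 (intramuscular injection):
  [0→2]: (0.00+25.24)/2 × 2 = 25.24
  [2→2.5]: (25.24+27.20)/2 × 0.5 = 13.11
  [2.5→6.5]: (27.20+23.75)/2 × 4 = 101.9
  Sum = 140.25 mg/L·hr
intramuscular injection tail: 23.75/0.135 = 175.926; AUC_ev,0→∞ = 140.25 + 175.926 = 316.176 mg/L·hr
F = (AUC_ev/D_ev)/(AUC_iv/D_iv) = (316.176/100)/(609.261/25) = 3.16176/24.37044 = 0.1297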